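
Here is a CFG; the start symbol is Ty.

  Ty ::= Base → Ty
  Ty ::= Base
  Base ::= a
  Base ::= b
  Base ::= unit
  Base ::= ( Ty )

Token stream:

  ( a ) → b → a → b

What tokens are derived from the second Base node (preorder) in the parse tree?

[Ty [Base ( [Ty [Base a]] )] → [Ty [Base b] → [Ty [Base a] → [Ty [Base b]]]]]

a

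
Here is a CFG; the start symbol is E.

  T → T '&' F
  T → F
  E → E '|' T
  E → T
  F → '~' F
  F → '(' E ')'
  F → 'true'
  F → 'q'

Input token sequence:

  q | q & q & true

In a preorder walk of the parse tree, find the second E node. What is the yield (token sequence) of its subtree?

q

[E [E [T [F q]]] | [T [T [T [F q]] & [F q]] & [F true]]]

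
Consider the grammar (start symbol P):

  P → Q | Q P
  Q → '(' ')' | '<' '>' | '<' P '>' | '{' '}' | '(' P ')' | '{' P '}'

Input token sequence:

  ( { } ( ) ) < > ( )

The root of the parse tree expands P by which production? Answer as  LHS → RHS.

P → Q P

[P [Q ( [P [Q { }] [P [Q ( )]]] )] [P [Q < >] [P [Q ( )]]]]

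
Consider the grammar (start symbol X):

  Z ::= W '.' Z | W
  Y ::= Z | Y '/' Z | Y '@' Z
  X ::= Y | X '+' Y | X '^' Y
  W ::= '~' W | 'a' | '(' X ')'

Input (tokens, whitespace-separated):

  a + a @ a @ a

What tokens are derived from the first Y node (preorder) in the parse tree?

[X [X [Y [Z [W a]]]] + [Y [Y [Y [Z [W a]]] @ [Z [W a]]] @ [Z [W a]]]]

a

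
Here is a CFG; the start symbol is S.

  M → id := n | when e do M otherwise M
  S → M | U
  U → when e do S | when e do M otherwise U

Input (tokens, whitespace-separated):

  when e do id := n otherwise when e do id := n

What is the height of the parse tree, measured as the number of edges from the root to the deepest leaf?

5

[S [U when e do [M id := n] otherwise [U when e do [S [M id := n]]]]]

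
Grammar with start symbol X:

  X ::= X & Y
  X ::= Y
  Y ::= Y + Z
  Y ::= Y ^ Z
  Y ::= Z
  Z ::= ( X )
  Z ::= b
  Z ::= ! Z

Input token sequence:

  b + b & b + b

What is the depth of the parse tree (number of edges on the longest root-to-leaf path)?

[X [X [Y [Y [Z b]] + [Z b]]] & [Y [Y [Z b]] + [Z b]]]

5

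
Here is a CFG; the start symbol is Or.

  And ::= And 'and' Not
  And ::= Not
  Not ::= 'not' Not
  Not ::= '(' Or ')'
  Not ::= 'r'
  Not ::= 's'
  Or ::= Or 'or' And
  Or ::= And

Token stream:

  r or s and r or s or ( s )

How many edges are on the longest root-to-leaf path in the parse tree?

[Or [Or [Or [Or [And [Not r]]] or [And [And [Not s]] and [Not r]]] or [And [Not s]]] or [And [Not ( [Or [And [Not s]]] )]]]

6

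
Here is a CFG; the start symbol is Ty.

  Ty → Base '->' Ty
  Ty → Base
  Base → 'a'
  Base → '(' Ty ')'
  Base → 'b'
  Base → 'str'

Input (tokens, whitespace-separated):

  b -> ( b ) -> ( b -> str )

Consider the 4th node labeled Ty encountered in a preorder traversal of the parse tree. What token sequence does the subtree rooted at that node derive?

( b -> str )

[Ty [Base b] -> [Ty [Base ( [Ty [Base b]] )] -> [Ty [Base ( [Ty [Base b] -> [Ty [Base str]]] )]]]]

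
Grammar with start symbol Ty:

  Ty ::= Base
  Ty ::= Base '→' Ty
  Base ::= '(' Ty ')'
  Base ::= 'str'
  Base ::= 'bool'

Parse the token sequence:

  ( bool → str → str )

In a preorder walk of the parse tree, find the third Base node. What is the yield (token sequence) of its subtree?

str

[Ty [Base ( [Ty [Base bool] → [Ty [Base str] → [Ty [Base str]]]] )]]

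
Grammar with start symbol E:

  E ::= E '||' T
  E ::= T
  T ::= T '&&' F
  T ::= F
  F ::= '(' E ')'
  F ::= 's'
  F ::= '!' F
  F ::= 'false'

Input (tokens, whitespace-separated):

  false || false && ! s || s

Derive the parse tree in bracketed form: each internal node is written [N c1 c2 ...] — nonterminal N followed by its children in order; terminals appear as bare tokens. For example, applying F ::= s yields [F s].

[E [E [E [T [F false]]] || [T [T [F false]] && [F ! [F s]]]] || [T [F s]]]

E
E || T
E || T || T
T || T || T
F || T || T
false || T || T
false || T && F || T
false || F && F || T
false || false && F || T
false || false && ! F || T
false || false && ! s || T
false || false && ! s || F
false || false && ! s || s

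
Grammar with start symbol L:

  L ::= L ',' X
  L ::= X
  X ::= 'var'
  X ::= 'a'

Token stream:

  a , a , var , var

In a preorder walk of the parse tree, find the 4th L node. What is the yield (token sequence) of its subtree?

[L [L [L [L [X a]] , [X a]] , [X var]] , [X var]]

a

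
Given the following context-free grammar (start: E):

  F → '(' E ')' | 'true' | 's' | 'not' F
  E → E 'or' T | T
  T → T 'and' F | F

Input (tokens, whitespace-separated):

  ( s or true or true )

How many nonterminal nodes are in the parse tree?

12

[E [T [F ( [E [E [E [T [F s]]] or [T [F true]]] or [T [F true]]] )]]]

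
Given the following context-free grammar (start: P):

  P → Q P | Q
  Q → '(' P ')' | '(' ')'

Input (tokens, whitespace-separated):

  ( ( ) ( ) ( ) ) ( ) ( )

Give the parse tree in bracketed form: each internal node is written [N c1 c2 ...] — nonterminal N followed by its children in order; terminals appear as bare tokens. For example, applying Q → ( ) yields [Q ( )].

P
Q P
( P ) P
( Q P ) P
( ( ) P ) P
( ( ) Q P ) P
( ( ) ( ) P ) P
( ( ) ( ) Q ) P
( ( ) ( ) ( ) ) P
( ( ) ( ) ( ) ) Q P
( ( ) ( ) ( ) ) ( ) P
( ( ) ( ) ( ) ) ( ) Q
( ( ) ( ) ( ) ) ( ) ( )

[P [Q ( [P [Q ( )] [P [Q ( )] [P [Q ( )]]]] )] [P [Q ( )] [P [Q ( )]]]]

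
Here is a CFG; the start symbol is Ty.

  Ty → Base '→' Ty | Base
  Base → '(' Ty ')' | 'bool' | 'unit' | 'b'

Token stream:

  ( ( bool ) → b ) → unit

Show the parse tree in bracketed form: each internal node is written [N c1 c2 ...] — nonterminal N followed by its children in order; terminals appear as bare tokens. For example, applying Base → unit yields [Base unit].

[Ty [Base ( [Ty [Base ( [Ty [Base bool]] )] → [Ty [Base b]]] )] → [Ty [Base unit]]]

Ty
Base → Ty
( Ty ) → Ty
( Base → Ty ) → Ty
( ( Ty ) → Ty ) → Ty
( ( Base ) → Ty ) → Ty
( ( bool ) → Ty ) → Ty
( ( bool ) → Base ) → Ty
( ( bool ) → b ) → Ty
( ( bool ) → b ) → Base
( ( bool ) → b ) → unit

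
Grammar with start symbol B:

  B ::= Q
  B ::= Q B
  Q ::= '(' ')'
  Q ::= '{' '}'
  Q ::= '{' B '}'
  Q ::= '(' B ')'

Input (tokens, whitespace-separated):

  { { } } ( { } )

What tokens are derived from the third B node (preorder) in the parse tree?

[B [Q { [B [Q { }]] }] [B [Q ( [B [Q { }]] )]]]

( { } )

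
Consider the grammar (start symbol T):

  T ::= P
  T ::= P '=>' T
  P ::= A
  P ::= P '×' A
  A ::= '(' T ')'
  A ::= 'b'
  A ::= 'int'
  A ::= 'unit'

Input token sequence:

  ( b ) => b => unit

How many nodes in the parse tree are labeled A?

4

[T [P [A ( [T [P [A b]]] )]] => [T [P [A b]] => [T [P [A unit]]]]]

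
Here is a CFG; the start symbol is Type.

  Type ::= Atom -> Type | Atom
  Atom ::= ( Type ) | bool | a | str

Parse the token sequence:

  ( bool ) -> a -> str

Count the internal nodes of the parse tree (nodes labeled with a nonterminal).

8

[Type [Atom ( [Type [Atom bool]] )] -> [Type [Atom a] -> [Type [Atom str]]]]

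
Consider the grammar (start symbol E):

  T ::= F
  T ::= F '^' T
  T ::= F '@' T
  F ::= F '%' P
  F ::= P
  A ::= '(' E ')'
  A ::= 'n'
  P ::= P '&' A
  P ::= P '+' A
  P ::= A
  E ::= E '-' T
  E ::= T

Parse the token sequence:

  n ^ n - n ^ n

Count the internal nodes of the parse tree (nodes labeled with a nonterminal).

[E [E [T [F [P [A n]]] ^ [T [F [P [A n]]]]]] - [T [F [P [A n]]] ^ [T [F [P [A n]]]]]]

18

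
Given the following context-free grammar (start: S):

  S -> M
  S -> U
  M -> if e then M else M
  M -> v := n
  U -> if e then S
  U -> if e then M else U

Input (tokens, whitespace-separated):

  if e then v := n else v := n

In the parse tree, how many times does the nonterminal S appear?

1

[S [M if e then [M v := n] else [M v := n]]]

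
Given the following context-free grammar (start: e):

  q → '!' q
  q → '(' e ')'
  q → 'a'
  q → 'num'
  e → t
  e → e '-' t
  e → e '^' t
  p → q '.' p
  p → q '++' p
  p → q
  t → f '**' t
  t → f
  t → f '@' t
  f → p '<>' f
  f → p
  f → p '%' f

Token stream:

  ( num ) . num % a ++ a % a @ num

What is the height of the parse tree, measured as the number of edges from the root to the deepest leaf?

[e [t [f [p [q ( [e [t [f [p [q num]]]]] )] . [p [q num]]] % [f [p [q a] ++ [p [q a]]] % [f [p [q a]]]]] @ [t [f [p [q num]]]]]]

10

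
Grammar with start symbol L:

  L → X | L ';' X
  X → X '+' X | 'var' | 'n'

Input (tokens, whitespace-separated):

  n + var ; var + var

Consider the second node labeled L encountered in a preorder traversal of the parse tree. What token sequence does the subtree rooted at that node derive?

n + var

[L [L [X [X n] + [X var]]] ; [X [X var] + [X var]]]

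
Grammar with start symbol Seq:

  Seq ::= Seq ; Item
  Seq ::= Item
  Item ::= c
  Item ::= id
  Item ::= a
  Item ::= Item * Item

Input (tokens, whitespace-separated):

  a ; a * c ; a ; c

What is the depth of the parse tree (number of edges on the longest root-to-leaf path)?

[Seq [Seq [Seq [Seq [Item a]] ; [Item [Item a] * [Item c]]] ; [Item a]] ; [Item c]]

5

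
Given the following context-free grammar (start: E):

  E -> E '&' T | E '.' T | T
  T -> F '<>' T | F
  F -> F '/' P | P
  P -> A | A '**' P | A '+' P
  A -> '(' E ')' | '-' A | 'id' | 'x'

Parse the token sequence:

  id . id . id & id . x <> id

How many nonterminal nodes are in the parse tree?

29

[E [E [E [E [E [T [F [P [A id]]]]] . [T [F [P [A id]]]]] . [T [F [P [A id]]]]] & [T [F [P [A id]]]]] . [T [F [P [A x]]] <> [T [F [P [A id]]]]]]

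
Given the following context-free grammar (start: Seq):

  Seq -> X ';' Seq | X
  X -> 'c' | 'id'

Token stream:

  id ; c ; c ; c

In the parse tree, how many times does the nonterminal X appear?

[Seq [X id] ; [Seq [X c] ; [Seq [X c] ; [Seq [X c]]]]]

4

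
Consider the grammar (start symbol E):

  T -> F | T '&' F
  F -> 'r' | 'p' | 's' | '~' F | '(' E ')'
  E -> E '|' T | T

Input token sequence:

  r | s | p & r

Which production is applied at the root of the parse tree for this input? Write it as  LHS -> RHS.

[E [E [E [T [F r]]] | [T [F s]]] | [T [T [F p]] & [F r]]]

E -> E '|' T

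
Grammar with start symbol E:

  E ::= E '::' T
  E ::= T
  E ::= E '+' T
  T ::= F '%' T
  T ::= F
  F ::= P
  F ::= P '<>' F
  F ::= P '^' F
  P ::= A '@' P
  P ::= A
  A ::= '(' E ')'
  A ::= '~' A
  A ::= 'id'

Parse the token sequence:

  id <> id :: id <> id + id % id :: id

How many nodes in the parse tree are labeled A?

[E [E [E [E [T [F [P [A id]] <> [F [P [A id]]]]]] :: [T [F [P [A id]] <> [F [P [A id]]]]]] + [T [F [P [A id]]] % [T [F [P [A id]]]]]] :: [T [F [P [A id]]]]]

7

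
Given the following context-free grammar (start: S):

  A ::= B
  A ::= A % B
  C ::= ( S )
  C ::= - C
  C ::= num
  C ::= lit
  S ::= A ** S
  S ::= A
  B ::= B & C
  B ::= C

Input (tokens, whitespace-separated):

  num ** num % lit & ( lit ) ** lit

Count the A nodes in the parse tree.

5

[S [A [B [C num]]] ** [S [A [A [B [C num]]] % [B [B [C lit]] & [C ( [S [A [B [C lit]]]] )]]] ** [S [A [B [C lit]]]]]]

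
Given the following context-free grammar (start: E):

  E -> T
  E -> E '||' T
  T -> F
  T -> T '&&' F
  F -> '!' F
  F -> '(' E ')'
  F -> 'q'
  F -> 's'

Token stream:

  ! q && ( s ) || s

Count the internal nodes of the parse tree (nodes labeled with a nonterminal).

12

[E [E [T [T [F ! [F q]]] && [F ( [E [T [F s]]] )]]] || [T [F s]]]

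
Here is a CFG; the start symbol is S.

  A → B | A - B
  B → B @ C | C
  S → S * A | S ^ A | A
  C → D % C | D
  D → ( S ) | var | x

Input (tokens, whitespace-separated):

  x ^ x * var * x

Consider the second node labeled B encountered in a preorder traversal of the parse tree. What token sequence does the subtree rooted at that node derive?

[S [S [S [S [A [B [C [D x]]]]] ^ [A [B [C [D x]]]]] * [A [B [C [D var]]]]] * [A [B [C [D x]]]]]

x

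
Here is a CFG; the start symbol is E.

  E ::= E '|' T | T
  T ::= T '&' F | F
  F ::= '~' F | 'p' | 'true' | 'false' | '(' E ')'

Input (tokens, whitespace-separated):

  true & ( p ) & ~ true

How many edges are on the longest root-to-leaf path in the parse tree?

7

[E [T [T [T [F true]] & [F ( [E [T [F p]]] )]] & [F ~ [F true]]]]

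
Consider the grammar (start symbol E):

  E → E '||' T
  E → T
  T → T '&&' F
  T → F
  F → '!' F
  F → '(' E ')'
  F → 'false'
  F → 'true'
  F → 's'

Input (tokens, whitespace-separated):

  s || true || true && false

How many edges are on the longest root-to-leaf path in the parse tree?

[E [E [E [T [F s]]] || [T [F true]]] || [T [T [F true]] && [F false]]]

5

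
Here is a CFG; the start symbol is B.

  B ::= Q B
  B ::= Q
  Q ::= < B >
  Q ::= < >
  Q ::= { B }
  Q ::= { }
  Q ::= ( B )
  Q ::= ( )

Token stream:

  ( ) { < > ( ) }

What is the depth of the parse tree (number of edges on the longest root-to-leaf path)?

[B [Q ( )] [B [Q { [B [Q < >] [B [Q ( )]]] }]]]

6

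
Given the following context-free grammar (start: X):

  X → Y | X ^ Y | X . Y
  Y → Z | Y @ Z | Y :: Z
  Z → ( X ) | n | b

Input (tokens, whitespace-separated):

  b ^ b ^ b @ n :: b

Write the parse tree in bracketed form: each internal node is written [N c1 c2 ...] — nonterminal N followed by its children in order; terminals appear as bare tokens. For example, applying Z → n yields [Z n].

X
X ^ Y
X ^ Y ^ Y
Y ^ Y ^ Y
Z ^ Y ^ Y
b ^ Y ^ Y
b ^ Z ^ Y
b ^ b ^ Y
b ^ b ^ Y :: Z
b ^ b ^ Y @ Z :: Z
b ^ b ^ Z @ Z :: Z
b ^ b ^ b @ Z :: Z
b ^ b ^ b @ n :: Z
b ^ b ^ b @ n :: b

[X [X [X [Y [Z b]]] ^ [Y [Z b]]] ^ [Y [Y [Y [Z b]] @ [Z n]] :: [Z b]]]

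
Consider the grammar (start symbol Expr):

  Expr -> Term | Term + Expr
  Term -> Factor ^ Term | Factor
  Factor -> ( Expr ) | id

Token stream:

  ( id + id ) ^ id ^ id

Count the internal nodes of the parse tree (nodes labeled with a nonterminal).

[Expr [Term [Factor ( [Expr [Term [Factor id]] + [Expr [Term [Factor id]]]] )] ^ [Term [Factor id] ^ [Term [Factor id]]]]]

13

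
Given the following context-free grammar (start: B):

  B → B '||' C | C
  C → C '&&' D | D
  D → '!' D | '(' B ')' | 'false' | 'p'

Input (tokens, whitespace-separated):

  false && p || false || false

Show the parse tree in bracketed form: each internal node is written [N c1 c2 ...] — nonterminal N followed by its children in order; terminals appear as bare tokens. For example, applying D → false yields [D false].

[B [B [B [C [C [D false]] && [D p]]] || [C [D false]]] || [C [D false]]]

B
B || C
B || C || C
C || C || C
C && D || C || C
D && D || C || C
false && D || C || C
false && p || C || C
false && p || D || C
false && p || false || C
false && p || false || D
false && p || false || false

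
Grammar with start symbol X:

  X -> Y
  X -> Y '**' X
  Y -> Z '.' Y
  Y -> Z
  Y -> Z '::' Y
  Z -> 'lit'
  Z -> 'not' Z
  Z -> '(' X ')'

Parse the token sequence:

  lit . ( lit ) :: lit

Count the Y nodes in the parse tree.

4

[X [Y [Z lit] . [Y [Z ( [X [Y [Z lit]]] )] :: [Y [Z lit]]]]]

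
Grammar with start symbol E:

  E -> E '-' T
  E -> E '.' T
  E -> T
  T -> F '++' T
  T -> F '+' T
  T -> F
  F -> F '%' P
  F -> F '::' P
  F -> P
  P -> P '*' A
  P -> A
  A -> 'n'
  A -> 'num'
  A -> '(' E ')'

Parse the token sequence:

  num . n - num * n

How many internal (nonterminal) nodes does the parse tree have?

[E [E [E [T [F [P [A num]]]]] . [T [F [P [A n]]]]] - [T [F [P [P [A num]] * [A n]]]]]

17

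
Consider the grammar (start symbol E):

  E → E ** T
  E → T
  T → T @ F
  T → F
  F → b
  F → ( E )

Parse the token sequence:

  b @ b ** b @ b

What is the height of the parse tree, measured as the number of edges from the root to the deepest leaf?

5

[E [E [T [T [F b]] @ [F b]]] ** [T [T [F b]] @ [F b]]]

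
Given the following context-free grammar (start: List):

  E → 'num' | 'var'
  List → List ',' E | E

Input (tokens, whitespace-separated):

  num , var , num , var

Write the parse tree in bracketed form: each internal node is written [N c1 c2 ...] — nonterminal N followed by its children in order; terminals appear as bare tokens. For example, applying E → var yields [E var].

List
List , E
List , E , E
List , E , E , E
E , E , E , E
num , E , E , E
num , var , E , E
num , var , num , E
num , var , num , var

[List [List [List [List [E num]] , [E var]] , [E num]] , [E var]]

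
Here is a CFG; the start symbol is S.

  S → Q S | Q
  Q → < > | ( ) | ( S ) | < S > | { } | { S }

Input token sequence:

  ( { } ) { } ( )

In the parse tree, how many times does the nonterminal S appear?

4

[S [Q ( [S [Q { }]] )] [S [Q { }] [S [Q ( )]]]]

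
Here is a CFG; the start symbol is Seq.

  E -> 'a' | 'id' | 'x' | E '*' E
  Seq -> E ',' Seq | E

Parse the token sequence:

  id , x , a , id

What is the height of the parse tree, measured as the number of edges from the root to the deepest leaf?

[Seq [E id] , [Seq [E x] , [Seq [E a] , [Seq [E id]]]]]

5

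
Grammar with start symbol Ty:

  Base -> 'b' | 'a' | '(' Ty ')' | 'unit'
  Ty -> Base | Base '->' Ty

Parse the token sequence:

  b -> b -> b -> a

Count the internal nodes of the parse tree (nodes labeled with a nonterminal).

8

[Ty [Base b] -> [Ty [Base b] -> [Ty [Base b] -> [Ty [Base a]]]]]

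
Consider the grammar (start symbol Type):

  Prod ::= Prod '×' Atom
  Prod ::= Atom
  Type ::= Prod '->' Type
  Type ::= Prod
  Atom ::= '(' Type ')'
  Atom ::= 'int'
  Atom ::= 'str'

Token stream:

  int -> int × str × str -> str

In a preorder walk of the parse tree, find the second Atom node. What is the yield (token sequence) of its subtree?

int

[Type [Prod [Atom int]] -> [Type [Prod [Prod [Prod [Atom int]] × [Atom str]] × [Atom str]] -> [Type [Prod [Atom str]]]]]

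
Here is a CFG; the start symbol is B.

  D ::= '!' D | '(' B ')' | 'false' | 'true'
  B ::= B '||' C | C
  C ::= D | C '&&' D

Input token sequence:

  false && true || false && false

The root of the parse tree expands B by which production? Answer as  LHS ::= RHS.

B ::= B '||' C

[B [B [C [C [D false]] && [D true]]] || [C [C [D false]] && [D false]]]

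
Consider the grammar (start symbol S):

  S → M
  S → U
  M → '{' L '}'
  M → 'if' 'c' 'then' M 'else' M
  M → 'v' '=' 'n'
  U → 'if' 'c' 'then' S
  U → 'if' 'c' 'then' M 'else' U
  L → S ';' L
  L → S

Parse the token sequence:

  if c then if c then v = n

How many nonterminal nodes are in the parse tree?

6

[S [U if c then [S [U if c then [S [M v = n]]]]]]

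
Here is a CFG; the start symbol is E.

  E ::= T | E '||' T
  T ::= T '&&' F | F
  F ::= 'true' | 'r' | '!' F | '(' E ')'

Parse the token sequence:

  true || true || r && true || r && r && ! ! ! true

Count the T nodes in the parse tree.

7

[E [E [E [E [T [F true]]] || [T [F true]]] || [T [T [F r]] && [F true]]] || [T [T [T [F r]] && [F r]] && [F ! [F ! [F ! [F true]]]]]]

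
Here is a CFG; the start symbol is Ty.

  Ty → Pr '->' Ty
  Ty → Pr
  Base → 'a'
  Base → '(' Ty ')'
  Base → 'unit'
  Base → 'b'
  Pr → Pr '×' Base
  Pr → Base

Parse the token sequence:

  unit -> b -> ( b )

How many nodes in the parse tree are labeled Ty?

[Ty [Pr [Base unit]] -> [Ty [Pr [Base b]] -> [Ty [Pr [Base ( [Ty [Pr [Base b]]] )]]]]]

4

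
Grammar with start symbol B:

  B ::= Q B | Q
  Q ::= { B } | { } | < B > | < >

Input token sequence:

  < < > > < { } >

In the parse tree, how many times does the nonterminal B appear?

[B [Q < [B [Q < >]] >] [B [Q < [B [Q { }]] >]]]

4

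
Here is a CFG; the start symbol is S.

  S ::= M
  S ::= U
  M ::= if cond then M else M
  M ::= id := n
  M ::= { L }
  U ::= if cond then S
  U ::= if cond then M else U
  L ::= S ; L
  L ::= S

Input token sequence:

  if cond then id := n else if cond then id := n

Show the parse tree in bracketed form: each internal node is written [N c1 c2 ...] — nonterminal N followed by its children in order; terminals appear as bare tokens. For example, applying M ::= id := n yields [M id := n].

[S [U if cond then [M id := n] else [U if cond then [S [M id := n]]]]]

S
U
if cond then M else U
if cond then id := n else U
if cond then id := n else if cond then S
if cond then id := n else if cond then M
if cond then id := n else if cond then id := n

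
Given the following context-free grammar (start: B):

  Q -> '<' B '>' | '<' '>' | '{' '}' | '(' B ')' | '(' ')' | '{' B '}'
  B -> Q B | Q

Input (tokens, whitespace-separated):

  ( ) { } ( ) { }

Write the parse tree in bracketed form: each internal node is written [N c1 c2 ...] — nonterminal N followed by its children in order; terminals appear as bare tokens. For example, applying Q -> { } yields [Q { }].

B
Q B
( ) B
( ) Q B
( ) { } B
( ) { } Q B
( ) { } ( ) B
( ) { } ( ) Q
( ) { } ( ) { }

[B [Q ( )] [B [Q { }] [B [Q ( )] [B [Q { }]]]]]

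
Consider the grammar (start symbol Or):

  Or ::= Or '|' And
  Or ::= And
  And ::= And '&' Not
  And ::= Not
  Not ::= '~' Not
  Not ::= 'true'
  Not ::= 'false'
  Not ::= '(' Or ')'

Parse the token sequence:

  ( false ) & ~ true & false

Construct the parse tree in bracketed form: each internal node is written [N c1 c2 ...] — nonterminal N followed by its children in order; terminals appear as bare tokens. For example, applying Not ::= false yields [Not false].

Or
And
And & Not
And & Not & Not
Not & Not & Not
( Or ) & Not & Not
( And ) & Not & Not
( Not ) & Not & Not
( false ) & Not & Not
( false ) & ~ Not & Not
( false ) & ~ true & Not
( false ) & ~ true & false

[Or [And [And [And [Not ( [Or [And [Not false]]] )]] & [Not ~ [Not true]]] & [Not false]]]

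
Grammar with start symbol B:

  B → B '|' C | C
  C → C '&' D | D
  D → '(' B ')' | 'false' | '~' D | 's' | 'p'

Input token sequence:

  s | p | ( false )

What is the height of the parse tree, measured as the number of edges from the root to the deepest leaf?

6

[B [B [B [C [D s]]] | [C [D p]]] | [C [D ( [B [C [D false]]] )]]]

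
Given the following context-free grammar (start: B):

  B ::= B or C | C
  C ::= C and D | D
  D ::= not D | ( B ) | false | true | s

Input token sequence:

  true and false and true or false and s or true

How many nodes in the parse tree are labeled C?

[B [B [B [C [C [C [D true]] and [D false]] and [D true]]] or [C [C [D false]] and [D s]]] or [C [D true]]]

6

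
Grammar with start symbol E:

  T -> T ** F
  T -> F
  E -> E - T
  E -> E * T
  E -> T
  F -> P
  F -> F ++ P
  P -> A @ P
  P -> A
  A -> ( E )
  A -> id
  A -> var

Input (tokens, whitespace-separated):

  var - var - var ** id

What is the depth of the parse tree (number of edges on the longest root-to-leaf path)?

[E [E [E [T [F [P [A var]]]]] - [T [F [P [A var]]]]] - [T [T [F [P [A var]]]] ** [F [P [A id]]]]]

7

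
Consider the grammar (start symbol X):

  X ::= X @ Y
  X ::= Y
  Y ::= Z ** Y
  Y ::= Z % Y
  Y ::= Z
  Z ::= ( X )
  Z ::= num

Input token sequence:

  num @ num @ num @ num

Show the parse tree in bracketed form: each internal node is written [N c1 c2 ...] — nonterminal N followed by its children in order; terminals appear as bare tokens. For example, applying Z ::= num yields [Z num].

X
X @ Y
X @ Y @ Y
X @ Y @ Y @ Y
Y @ Y @ Y @ Y
Z @ Y @ Y @ Y
num @ Y @ Y @ Y
num @ Z @ Y @ Y
num @ num @ Y @ Y
num @ num @ Z @ Y
num @ num @ num @ Y
num @ num @ num @ Z
num @ num @ num @ num

[X [X [X [X [Y [Z num]]] @ [Y [Z num]]] @ [Y [Z num]]] @ [Y [Z num]]]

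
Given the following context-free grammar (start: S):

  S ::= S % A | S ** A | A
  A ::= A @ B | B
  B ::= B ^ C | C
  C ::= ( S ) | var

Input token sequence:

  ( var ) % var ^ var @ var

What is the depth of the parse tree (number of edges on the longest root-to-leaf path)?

9

[S [S [A [B [C ( [S [A [B [C var]]]] )]]]] % [A [A [B [B [C var]] ^ [C var]]] @ [B [C var]]]]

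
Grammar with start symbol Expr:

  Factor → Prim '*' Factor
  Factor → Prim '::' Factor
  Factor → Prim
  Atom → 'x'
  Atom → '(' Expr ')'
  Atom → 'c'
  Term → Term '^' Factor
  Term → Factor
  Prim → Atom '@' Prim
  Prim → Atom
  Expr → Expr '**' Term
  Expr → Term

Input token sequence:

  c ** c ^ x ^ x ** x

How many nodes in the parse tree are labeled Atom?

5

[Expr [Expr [Expr [Term [Factor [Prim [Atom c]]]]] ** [Term [Term [Term [Factor [Prim [Atom c]]]] ^ [Factor [Prim [Atom x]]]] ^ [Factor [Prim [Atom x]]]]] ** [Term [Factor [Prim [Atom x]]]]]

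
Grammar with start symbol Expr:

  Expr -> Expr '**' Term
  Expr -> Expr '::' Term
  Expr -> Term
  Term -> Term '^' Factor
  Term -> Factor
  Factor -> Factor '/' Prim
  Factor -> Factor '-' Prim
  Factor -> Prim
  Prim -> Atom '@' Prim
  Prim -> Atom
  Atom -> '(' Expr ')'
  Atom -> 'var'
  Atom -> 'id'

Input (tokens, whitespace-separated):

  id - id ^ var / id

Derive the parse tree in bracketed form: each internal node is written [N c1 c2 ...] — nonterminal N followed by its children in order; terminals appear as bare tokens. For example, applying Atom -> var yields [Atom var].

[Expr [Term [Term [Factor [Factor [Prim [Atom id]]] - [Prim [Atom id]]]] ^ [Factor [Factor [Prim [Atom var]]] / [Prim [Atom id]]]]]

Expr
Term
Term ^ Factor
Factor ^ Factor
Factor - Prim ^ Factor
Prim - Prim ^ Factor
Atom - Prim ^ Factor
id - Prim ^ Factor
id - Atom ^ Factor
id - id ^ Factor
id - id ^ Factor / Prim
id - id ^ Prim / Prim
id - id ^ Atom / Prim
id - id ^ var / Prim
id - id ^ var / Atom
id - id ^ var / id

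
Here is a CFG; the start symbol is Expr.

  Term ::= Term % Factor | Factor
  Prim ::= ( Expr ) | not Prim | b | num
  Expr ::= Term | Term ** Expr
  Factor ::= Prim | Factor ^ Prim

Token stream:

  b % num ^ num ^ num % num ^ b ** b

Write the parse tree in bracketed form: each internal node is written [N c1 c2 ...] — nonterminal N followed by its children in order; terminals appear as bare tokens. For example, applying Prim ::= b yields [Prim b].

[Expr [Term [Term [Term [Factor [Prim b]]] % [Factor [Factor [Factor [Prim num]] ^ [Prim num]] ^ [Prim num]]] % [Factor [Factor [Prim num]] ^ [Prim b]]] ** [Expr [Term [Factor [Prim b]]]]]

Expr
Term ** Expr
Term % Factor ** Expr
Term % Factor % Factor ** Expr
Factor % Factor % Factor ** Expr
Prim % Factor % Factor ** Expr
b % Factor % Factor ** Expr
b % Factor ^ Prim % Factor ** Expr
b % Factor ^ Prim ^ Prim % Factor ** Expr
b % Prim ^ Prim ^ Prim % Factor ** Expr
b % num ^ Prim ^ Prim % Factor ** Expr
b % num ^ num ^ Prim % Factor ** Expr
b % num ^ num ^ num % Factor ** Expr
b % num ^ num ^ num % Factor ^ Prim ** Expr
b % num ^ num ^ num % Prim ^ Prim ** Expr
b % num ^ num ^ num % num ^ Prim ** Expr
b % num ^ num ^ num % num ^ b ** Expr
b % num ^ num ^ num % num ^ b ** Term
b % num ^ num ^ num % num ^ b ** Factor
b % num ^ num ^ num % num ^ b ** Prim
b % num ^ num ^ num % num ^ b ** b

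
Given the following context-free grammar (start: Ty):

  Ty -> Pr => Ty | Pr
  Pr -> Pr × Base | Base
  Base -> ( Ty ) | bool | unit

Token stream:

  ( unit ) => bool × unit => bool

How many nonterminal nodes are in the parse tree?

14

[Ty [Pr [Base ( [Ty [Pr [Base unit]]] )]] => [Ty [Pr [Pr [Base bool]] × [Base unit]] => [Ty [Pr [Base bool]]]]]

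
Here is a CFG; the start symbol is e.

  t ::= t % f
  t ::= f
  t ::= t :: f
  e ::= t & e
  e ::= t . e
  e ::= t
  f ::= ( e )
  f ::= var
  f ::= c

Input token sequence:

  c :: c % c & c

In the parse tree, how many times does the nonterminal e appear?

2

[e [t [t [t [f c]] :: [f c]] % [f c]] & [e [t [f c]]]]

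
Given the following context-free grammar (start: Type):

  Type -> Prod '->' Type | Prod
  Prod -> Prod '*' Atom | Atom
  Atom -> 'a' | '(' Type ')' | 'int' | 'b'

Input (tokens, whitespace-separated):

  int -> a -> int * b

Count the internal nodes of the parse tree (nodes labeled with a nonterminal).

11

[Type [Prod [Atom int]] -> [Type [Prod [Atom a]] -> [Type [Prod [Prod [Atom int]] * [Atom b]]]]]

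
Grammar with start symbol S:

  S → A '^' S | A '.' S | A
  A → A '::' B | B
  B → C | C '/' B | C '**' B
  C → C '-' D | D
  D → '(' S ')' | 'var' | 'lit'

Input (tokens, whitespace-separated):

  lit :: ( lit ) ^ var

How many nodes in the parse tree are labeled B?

4

[S [A [A [B [C [D lit]]]] :: [B [C [D ( [S [A [B [C [D lit]]]]] )]]]] ^ [S [A [B [C [D var]]]]]]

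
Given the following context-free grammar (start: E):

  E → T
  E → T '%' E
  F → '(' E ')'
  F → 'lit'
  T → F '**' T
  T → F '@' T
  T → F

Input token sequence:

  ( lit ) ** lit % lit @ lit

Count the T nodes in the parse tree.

[E [T [F ( [E [T [F lit]]] )] ** [T [F lit]]] % [E [T [F lit] @ [T [F lit]]]]]

5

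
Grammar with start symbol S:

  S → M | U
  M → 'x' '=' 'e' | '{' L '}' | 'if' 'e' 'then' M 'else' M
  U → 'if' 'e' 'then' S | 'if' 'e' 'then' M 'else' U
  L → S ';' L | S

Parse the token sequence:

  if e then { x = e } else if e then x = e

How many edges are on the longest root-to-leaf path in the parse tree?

6

[S [U if e then [M { [L [S [M x = e]]] }] else [U if e then [S [M x = e]]]]]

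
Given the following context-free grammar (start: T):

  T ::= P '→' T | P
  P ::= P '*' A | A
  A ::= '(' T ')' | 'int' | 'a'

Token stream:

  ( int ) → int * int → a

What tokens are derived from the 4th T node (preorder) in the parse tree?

a

[T [P [A ( [T [P [A int]]] )]] → [T [P [P [A int]] * [A int]] → [T [P [A a]]]]]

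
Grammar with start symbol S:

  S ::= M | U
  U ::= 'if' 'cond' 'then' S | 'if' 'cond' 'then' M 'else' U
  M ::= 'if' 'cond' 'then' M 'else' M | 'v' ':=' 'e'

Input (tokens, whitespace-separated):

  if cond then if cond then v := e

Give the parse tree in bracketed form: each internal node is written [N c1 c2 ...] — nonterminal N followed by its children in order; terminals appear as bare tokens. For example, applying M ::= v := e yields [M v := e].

[S [U if cond then [S [U if cond then [S [M v := e]]]]]]

S
U
if cond then S
if cond then U
if cond then if cond then S
if cond then if cond then M
if cond then if cond then v := e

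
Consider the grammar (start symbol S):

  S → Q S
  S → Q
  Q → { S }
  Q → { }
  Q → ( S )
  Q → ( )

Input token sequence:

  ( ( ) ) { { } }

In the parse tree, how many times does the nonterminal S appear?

4

[S [Q ( [S [Q ( )]] )] [S [Q { [S [Q { }]] }]]]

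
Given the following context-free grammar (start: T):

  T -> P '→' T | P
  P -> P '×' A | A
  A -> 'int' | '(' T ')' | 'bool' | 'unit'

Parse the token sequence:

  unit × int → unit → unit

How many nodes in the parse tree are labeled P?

4

[T [P [P [A unit]] × [A int]] → [T [P [A unit]] → [T [P [A unit]]]]]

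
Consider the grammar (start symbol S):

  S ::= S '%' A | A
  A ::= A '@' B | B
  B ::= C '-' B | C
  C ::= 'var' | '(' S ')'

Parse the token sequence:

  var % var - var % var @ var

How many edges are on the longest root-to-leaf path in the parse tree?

6

[S [S [S [A [B [C var]]]] % [A [B [C var] - [B [C var]]]]] % [A [A [B [C var]]] @ [B [C var]]]]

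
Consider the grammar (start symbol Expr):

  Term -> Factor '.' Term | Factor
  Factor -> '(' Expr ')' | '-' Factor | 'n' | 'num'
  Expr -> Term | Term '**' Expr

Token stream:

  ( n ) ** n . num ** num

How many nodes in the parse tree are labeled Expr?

[Expr [Term [Factor ( [Expr [Term [Factor n]]] )]] ** [Expr [Term [Factor n] . [Term [Factor num]]] ** [Expr [Term [Factor num]]]]]

4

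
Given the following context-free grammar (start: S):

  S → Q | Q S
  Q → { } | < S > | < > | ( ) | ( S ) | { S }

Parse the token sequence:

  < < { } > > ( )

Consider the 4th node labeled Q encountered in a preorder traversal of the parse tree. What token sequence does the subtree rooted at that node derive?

[S [Q < [S [Q < [S [Q { }]] >]] >] [S [Q ( )]]]

( )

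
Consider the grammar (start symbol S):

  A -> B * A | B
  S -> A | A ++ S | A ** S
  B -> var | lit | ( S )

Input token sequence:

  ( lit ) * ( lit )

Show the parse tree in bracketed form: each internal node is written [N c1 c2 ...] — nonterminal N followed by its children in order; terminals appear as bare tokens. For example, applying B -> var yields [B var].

[S [A [B ( [S [A [B lit]]] )] * [A [B ( [S [A [B lit]]] )]]]]

S
A
B * A
( S ) * A
( A ) * A
( B ) * A
( lit ) * A
( lit ) * B
( lit ) * ( S )
( lit ) * ( A )
( lit ) * ( B )
( lit ) * ( lit )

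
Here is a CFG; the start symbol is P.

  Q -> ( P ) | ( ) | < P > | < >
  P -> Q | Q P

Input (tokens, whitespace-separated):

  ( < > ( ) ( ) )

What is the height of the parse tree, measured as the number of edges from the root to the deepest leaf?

[P [Q ( [P [Q < >] [P [Q ( )] [P [Q ( )]]]] )]]

6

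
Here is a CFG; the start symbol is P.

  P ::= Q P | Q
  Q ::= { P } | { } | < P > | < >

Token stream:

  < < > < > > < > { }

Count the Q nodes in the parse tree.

[P [Q < [P [Q < >] [P [Q < >]]] >] [P [Q < >] [P [Q { }]]]]

5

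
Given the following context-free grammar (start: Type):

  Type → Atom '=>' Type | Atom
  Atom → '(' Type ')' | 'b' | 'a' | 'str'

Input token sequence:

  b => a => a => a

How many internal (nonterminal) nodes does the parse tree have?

8

[Type [Atom b] => [Type [Atom a] => [Type [Atom a] => [Type [Atom a]]]]]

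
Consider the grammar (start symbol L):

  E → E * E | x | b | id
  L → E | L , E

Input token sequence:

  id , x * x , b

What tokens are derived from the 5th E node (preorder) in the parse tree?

b

[L [L [L [E id]] , [E [E x] * [E x]]] , [E b]]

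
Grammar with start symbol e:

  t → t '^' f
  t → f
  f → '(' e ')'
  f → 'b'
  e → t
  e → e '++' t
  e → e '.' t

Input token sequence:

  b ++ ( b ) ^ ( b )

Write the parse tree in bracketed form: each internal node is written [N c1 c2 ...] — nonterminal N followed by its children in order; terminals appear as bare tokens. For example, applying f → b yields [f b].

[e [e [t [f b]]] ++ [t [t [f ( [e [t [f b]]] )]] ^ [f ( [e [t [f b]]] )]]]

e
e ++ t
t ++ t
f ++ t
b ++ t
b ++ t ^ f
b ++ f ^ f
b ++ ( e ) ^ f
b ++ ( t ) ^ f
b ++ ( f ) ^ f
b ++ ( b ) ^ f
b ++ ( b ) ^ ( e )
b ++ ( b ) ^ ( t )
b ++ ( b ) ^ ( f )
b ++ ( b ) ^ ( b )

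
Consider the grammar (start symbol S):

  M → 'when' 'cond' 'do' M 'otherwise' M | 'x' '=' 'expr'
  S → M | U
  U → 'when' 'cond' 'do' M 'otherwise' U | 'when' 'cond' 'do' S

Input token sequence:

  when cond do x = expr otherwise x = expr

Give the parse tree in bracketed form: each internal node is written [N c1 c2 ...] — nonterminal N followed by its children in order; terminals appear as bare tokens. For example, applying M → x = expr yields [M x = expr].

[S [M when cond do [M x = expr] otherwise [M x = expr]]]

S
M
when cond do M otherwise M
when cond do x = expr otherwise M
when cond do x = expr otherwise x = expr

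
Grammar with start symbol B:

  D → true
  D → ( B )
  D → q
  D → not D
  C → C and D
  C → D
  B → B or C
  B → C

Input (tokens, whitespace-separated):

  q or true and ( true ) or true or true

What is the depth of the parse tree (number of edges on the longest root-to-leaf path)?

8

[B [B [B [B [C [D q]]] or [C [C [D true]] and [D ( [B [C [D true]]] )]]] or [C [D true]]] or [C [D true]]]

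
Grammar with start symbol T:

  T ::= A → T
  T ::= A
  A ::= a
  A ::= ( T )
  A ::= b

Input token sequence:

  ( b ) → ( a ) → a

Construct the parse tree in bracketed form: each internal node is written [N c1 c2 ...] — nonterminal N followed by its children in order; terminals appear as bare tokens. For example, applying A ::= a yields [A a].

[T [A ( [T [A b]] )] → [T [A ( [T [A a]] )] → [T [A a]]]]

T
A → T
( T ) → T
( A ) → T
( b ) → T
( b ) → A → T
( b ) → ( T ) → T
( b ) → ( A ) → T
( b ) → ( a ) → T
( b ) → ( a ) → A
( b ) → ( a ) → a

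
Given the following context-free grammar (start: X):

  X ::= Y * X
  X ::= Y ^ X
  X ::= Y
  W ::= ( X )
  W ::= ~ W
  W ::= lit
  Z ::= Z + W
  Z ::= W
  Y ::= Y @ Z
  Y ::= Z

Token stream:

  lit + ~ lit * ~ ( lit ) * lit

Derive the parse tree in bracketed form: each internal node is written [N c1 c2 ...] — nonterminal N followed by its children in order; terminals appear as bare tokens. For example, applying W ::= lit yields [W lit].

[X [Y [Z [Z [W lit]] + [W ~ [W lit]]]] * [X [Y [Z [W ~ [W ( [X [Y [Z [W lit]]]] )]]]] * [X [Y [Z [W lit]]]]]]

X
Y * X
Z * X
Z + W * X
W + W * X
lit + W * X
lit + ~ W * X
lit + ~ lit * X
lit + ~ lit * Y * X
lit + ~ lit * Z * X
lit + ~ lit * W * X
lit + ~ lit * ~ W * X
lit + ~ lit * ~ ( X ) * X
lit + ~ lit * ~ ( Y ) * X
lit + ~ lit * ~ ( Z ) * X
lit + ~ lit * ~ ( W ) * X
lit + ~ lit * ~ ( lit ) * X
lit + ~ lit * ~ ( lit ) * Y
lit + ~ lit * ~ ( lit ) * Z
lit + ~ lit * ~ ( lit ) * W
lit + ~ lit * ~ ( lit ) * lit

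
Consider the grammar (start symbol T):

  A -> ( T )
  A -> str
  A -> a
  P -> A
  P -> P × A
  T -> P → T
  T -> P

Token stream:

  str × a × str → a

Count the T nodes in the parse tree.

2

[T [P [P [P [A str]] × [A a]] × [A str]] → [T [P [A a]]]]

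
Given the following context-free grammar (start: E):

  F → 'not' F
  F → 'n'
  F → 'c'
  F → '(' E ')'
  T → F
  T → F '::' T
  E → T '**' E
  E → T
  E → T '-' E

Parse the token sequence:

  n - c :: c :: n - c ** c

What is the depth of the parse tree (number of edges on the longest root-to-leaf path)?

6

[E [T [F n]] - [E [T [F c] :: [T [F c] :: [T [F n]]]] - [E [T [F c]] ** [E [T [F c]]]]]]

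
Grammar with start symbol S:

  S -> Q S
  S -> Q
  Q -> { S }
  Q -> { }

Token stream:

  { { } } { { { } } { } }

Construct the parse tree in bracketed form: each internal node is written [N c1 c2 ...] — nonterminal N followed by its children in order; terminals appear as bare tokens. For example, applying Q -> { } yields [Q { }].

[S [Q { [S [Q { }]] }] [S [Q { [S [Q { [S [Q { }]] }] [S [Q { }]]] }]]]

S
Q S
{ S } S
{ Q } S
{ { } } S
{ { } } Q
{ { } } { S }
{ { } } { Q S }
{ { } } { { S } S }
{ { } } { { Q } S }
{ { } } { { { } } S }
{ { } } { { { } } Q }
{ { } } { { { } } { } }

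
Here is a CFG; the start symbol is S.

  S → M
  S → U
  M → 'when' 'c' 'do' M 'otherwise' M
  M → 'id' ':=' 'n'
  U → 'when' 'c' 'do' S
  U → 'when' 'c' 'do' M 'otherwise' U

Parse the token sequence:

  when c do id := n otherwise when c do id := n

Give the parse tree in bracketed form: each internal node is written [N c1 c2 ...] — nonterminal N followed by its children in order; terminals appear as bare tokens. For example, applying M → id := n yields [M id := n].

[S [U when c do [M id := n] otherwise [U when c do [S [M id := n]]]]]

S
U
when c do M otherwise U
when c do id := n otherwise U
when c do id := n otherwise when c do S
when c do id := n otherwise when c do M
when c do id := n otherwise when c do id := n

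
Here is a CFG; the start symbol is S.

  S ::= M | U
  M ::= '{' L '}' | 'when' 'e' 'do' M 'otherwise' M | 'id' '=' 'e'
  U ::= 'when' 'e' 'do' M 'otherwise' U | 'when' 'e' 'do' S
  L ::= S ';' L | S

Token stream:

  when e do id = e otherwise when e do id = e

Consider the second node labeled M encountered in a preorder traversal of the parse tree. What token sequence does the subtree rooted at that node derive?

[S [U when e do [M id = e] otherwise [U when e do [S [M id = e]]]]]

id = e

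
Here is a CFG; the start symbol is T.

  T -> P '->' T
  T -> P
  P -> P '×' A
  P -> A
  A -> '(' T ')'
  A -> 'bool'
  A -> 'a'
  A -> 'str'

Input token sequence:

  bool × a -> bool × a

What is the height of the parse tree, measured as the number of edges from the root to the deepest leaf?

[T [P [P [A bool]] × [A a]] -> [T [P [P [A bool]] × [A a]]]]

5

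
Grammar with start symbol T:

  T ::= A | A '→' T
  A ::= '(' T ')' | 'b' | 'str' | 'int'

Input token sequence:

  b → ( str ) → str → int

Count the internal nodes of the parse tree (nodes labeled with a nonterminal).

[T [A b] → [T [A ( [T [A str]] )] → [T [A str] → [T [A int]]]]]

10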